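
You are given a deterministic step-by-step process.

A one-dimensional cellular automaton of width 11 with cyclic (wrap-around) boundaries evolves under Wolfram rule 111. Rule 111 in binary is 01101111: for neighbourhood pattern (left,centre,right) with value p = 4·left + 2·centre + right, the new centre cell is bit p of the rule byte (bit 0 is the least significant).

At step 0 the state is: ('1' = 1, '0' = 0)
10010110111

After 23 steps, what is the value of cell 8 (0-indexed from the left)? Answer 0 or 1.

1

[0] 10010110111
[1] 10111111100
[2] 11100000101
[3] 00101111111
[4] 01111000001
[5] 11001011111
[6] 01011110000
[7] 11110010111
[8] 00010111100
[9] 11111100101
[10] 00000101111
[11] 01111111001
[12] 11000001011
[13] 01011111110
[14] 11110000010
[15] 10010111111
[16] 10111100000
[17] 11100101111
[18] 00101111000
[19] 11111001011
[20] 00001011110
[21] 11111110010
[22] 10000010111
[23] 10111111100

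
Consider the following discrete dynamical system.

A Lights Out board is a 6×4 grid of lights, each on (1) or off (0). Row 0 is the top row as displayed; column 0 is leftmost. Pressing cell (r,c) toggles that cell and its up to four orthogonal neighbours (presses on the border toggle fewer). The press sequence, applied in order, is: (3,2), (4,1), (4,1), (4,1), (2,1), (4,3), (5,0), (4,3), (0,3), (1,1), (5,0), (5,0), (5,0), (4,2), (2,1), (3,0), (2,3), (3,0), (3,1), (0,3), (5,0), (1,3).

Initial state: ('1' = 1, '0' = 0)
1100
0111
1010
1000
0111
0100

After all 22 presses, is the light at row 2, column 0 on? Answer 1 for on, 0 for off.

t=0: 1100
0111
1010
1000
0111
0100
t=1: 1100
0111
1000
1111
0101
0100
t=2: 1100
0111
1000
1011
1011
0000
t=3: 1100
0111
1000
1111
0101
0100
t=4: 1100
0111
1000
1011
1011
0000
t=5: 1100
0011
0110
1111
1011
0000
t=6: 1100
0011
0110
1110
1000
0001
t=7: 1100
0011
0110
1110
0000
1101
t=8: 1100
0011
0110
1111
0011
1100
t=9: 1111
0010
0110
1111
0011
1100
t=10: 1011
1100
0010
1111
0011
1100
t=11: 1011
1100
0010
1111
1011
0000
t=12: 1011
1100
0010
1111
0011
1100
t=13: 1011
1100
0010
1111
1011
0000
t=14: 1011
1100
0010
1101
1100
0010
t=15: 1011
1000
1100
1001
1100
0010
t=16: 1011
1000
0100
0101
0100
0010
t=17: 1011
1001
0111
0100
0100
0010
t=18: 1011
1001
1111
1000
1100
0010
t=19: 1011
1001
1011
0110
1000
0010
t=20: 1000
1000
1011
0110
1000
0010
t=21: 1000
1000
1011
0110
0000
1110
t=22: 1001
1011
1010
0110
0000
1110

1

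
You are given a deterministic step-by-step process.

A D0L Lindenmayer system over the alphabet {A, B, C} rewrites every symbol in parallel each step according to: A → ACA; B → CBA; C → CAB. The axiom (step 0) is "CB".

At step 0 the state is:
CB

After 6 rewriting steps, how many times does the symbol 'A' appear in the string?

728

step 0: CB
step 1: CABCBA
step 2: CABACACBACABCBAACA
step 3: CABACACBAACACABACACABCBAACACABACACBACABCBAACAACACABACA
step 4: CABACACBAACACABACACABCBAACAACACABACACABACACBAACACABACACABA…AACACABACACBACABCBAACAACACABACAACACABACACABACACBAACACABACA  (len 162)
step 5: CABACACBAACACABACACABCBAACAACACABACACABACACBAACACABACACABA…BACACABACACBAACACABACACABCBAACAACACABACACABACACBAACACABACA  (len 486)
step 6: CABACACBAACACABACACABCBAACAACACABACACABACACBAACACABACACABA…BACACABACACBAACACABACACABCBAACAACACABACACABACACBAACACABACA  (len 1458)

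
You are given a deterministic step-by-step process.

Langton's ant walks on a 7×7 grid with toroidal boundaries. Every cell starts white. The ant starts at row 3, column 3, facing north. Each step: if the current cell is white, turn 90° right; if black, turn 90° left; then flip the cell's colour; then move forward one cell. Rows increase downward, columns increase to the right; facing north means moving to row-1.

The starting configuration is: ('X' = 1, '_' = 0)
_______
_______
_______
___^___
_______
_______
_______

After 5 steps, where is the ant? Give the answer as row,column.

3,2

0) _______
_______
_______
___^___
_______
_______
_______
1) _______
_______
_______
___X>__
_______
_______
_______
2) _______
_______
_______
___XX__
____v__
_______
_______
3) _______
_______
_______
___XX__
___<X__
_______
_______
4) _______
_______
_______
___^X__
___XX__
_______
_______
5) _______
_______
_______
__<_X__
___XX__
_______
_______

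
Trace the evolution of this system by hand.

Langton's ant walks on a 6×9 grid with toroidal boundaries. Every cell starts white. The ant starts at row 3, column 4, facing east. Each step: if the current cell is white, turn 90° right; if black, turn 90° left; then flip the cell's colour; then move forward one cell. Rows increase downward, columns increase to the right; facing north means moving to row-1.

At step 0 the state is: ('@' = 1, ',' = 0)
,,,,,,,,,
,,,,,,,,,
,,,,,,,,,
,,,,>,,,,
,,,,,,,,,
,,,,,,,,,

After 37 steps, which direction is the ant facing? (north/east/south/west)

t=0: ,,,,,,,,,
,,,,,,,,,
,,,,,,,,,
,,,,>,,,,
,,,,,,,,,
,,,,,,,,,
t=1: ,,,,,,,,,
,,,,,,,,,
,,,,,,,,,
,,,,@,,,,
,,,,v,,,,
,,,,,,,,,
t=2: ,,,,,,,,,
,,,,,,,,,
,,,,,,,,,
,,,,@,,,,
,,,<@,,,,
,,,,,,,,,
t=3: ,,,,,,,,,
,,,,,,,,,
,,,,,,,,,
,,,^@,,,,
,,,@@,,,,
,,,,,,,,,
t=4: ,,,,,,,,,
,,,,,,,,,
,,,,,,,,,
,,,@>,,,,
,,,@@,,,,
,,,,,,,,,
t=5: ,,,,,,,,,
,,,,,,,,,
,,,,^,,,,
,,,@,,,,,
,,,@@,,,,
,,,,,,,,,
t=6: ,,,,,,,,,
,,,,,,,,,
,,,,@>,,,
,,,@,,,,,
,,,@@,,,,
,,,,,,,,,
t=7: ,,,,,,,,,
,,,,,,,,,
,,,,@@,,,
,,,@,v,,,
,,,@@,,,,
,,,,,,,,,
t=8: ,,,,,,,,,
,,,,,,,,,
,,,,@@,,,
,,,@<@,,,
,,,@@,,,,
,,,,,,,,,
t=9: ,,,,,,,,,
,,,,,,,,,
,,,,^@,,,
,,,@@@,,,
,,,@@,,,,
,,,,,,,,,
t=10: ,,,,,,,,,
,,,,,,,,,
,,,<,@,,,
,,,@@@,,,
,,,@@,,,,
,,,,,,,,,
t=11: ,,,,,,,,,
,,,^,,,,,
,,,@,@,,,
,,,@@@,,,
,,,@@,,,,
,,,,,,,,,
t=12: ,,,,,,,,,
,,,@>,,,,
,,,@,@,,,
,,,@@@,,,
,,,@@,,,,
,,,,,,,,,
t=13: ,,,,,,,,,
,,,@@,,,,
,,,@v@,,,
,,,@@@,,,
,,,@@,,,,
,,,,,,,,,
t=14: ,,,,,,,,,
,,,@@,,,,
,,,<@@,,,
,,,@@@,,,
,,,@@,,,,
,,,,,,,,,
t=15: ,,,,,,,,,
,,,@@,,,,
,,,,@@,,,
,,,v@@,,,
,,,@@,,,,
,,,,,,,,,
t=16: ,,,,,,,,,
,,,@@,,,,
,,,,@@,,,
,,,,>@,,,
,,,@@,,,,
,,,,,,,,,
t=17: ,,,,,,,,,
,,,@@,,,,
,,,,^@,,,
,,,,,@,,,
,,,@@,,,,
,,,,,,,,,
t=18: ,,,,,,,,,
,,,@@,,,,
,,,<,@,,,
,,,,,@,,,
,,,@@,,,,
,,,,,,,,,
t=19: ,,,,,,,,,
,,,^@,,,,
,,,@,@,,,
,,,,,@,,,
,,,@@,,,,
,,,,,,,,,
t=20: ,,,,,,,,,
,,<,@,,,,
,,,@,@,,,
,,,,,@,,,
,,,@@,,,,
,,,,,,,,,
t=21: ,,^,,,,,,
,,@,@,,,,
,,,@,@,,,
,,,,,@,,,
,,,@@,,,,
,,,,,,,,,
t=22: ,,@>,,,,,
,,@,@,,,,
,,,@,@,,,
,,,,,@,,,
,,,@@,,,,
,,,,,,,,,
t=23: ,,@@,,,,,
,,@v@,,,,
,,,@,@,,,
,,,,,@,,,
,,,@@,,,,
,,,,,,,,,
t=24: ,,@@,,,,,
,,<@@,,,,
,,,@,@,,,
,,,,,@,,,
,,,@@,,,,
,,,,,,,,,
t=25: ,,@@,,,,,
,,,@@,,,,
,,v@,@,,,
,,,,,@,,,
,,,@@,,,,
,,,,,,,,,
t=26: ,,@@,,,,,
,,,@@,,,,
,<@@,@,,,
,,,,,@,,,
,,,@@,,,,
,,,,,,,,,
t=27: ,,@@,,,,,
,^,@@,,,,
,@@@,@,,,
,,,,,@,,,
,,,@@,,,,
,,,,,,,,,
t=28: ,,@@,,,,,
,@>@@,,,,
,@@@,@,,,
,,,,,@,,,
,,,@@,,,,
,,,,,,,,,
t=29: ,,@@,,,,,
,@@@@,,,,
,@v@,@,,,
,,,,,@,,,
,,,@@,,,,
,,,,,,,,,
t=30: ,,@@,,,,,
,@@@@,,,,
,@,>,@,,,
,,,,,@,,,
,,,@@,,,,
,,,,,,,,,
t=31: ,,@@,,,,,
,@@^@,,,,
,@,,,@,,,
,,,,,@,,,
,,,@@,,,,
,,,,,,,,,
t=32: ,,@@,,,,,
,@<,@,,,,
,@,,,@,,,
,,,,,@,,,
,,,@@,,,,
,,,,,,,,,
t=33: ,,@@,,,,,
,@,,@,,,,
,@v,,@,,,
,,,,,@,,,
,,,@@,,,,
,,,,,,,,,
t=34: ,,@@,,,,,
,@,,@,,,,
,<@,,@,,,
,,,,,@,,,
,,,@@,,,,
,,,,,,,,,
t=35: ,,@@,,,,,
,@,,@,,,,
,,@,,@,,,
,v,,,@,,,
,,,@@,,,,
,,,,,,,,,
t=36: ,,@@,,,,,
,@,,@,,,,
,,@,,@,,,
<@,,,@,,,
,,,@@,,,,
,,,,,,,,,
t=37: ,,@@,,,,,
,@,,@,,,,
^,@,,@,,,
@@,,,@,,,
,,,@@,,,,
,,,,,,,,,

north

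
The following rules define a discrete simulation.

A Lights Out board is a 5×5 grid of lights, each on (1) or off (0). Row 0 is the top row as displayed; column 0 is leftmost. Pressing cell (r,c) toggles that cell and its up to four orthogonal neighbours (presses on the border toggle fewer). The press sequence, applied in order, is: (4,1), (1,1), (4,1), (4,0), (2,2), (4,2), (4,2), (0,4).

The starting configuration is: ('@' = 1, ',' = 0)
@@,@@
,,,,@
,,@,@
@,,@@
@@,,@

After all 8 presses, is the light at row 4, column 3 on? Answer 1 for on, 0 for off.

step 0: @@,@@
,,,,@
,,@,@
@,,@@
@@,,@
step 1: @@,@@
,,,,@
,,@,@
@@,@@
,,@,@
step 2: @,,@@
@@@,@
,@@,@
@@,@@
,,@,@
step 3: @,,@@
@@@,@
,@@,@
@,,@@
@@,,@
step 4: @,,@@
@@@,@
,@@,@
,,,@@
,,,,@
step 5: @,,@@
@@,,@
,,,@@
,,@@@
,,,,@
step 6: @,,@@
@@,,@
,,,@@
,,,@@
,@@@@
step 7: @,,@@
@@,,@
,,,@@
,,@@@
,,,,@
step 8: @,,,,
@@,,,
,,,@@
,,@@@
,,,,@

0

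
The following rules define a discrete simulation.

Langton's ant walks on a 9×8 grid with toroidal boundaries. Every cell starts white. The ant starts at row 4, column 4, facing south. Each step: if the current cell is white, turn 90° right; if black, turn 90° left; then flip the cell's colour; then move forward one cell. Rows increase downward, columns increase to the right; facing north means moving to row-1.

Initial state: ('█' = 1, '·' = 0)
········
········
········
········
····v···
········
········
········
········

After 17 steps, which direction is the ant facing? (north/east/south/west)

gen 0: ········
········
········
········
····v···
········
········
········
········
gen 1: ········
········
········
········
···<█···
········
········
········
········
gen 2: ········
········
········
···^····
···██···
········
········
········
········
gen 3: ········
········
········
···█>···
···██···
········
········
········
········
gen 4: ········
········
········
···██···
···█v···
········
········
········
········
gen 5: ········
········
········
···██···
···█·>··
········
········
········
········
gen 6: ········
········
········
···██···
···█·█··
·····v··
········
········
········
gen 7: ········
········
········
···██···
···█·█··
····<█··
········
········
········
gen 8: ········
········
········
···██···
···█^█··
····██··
········
········
········
gen 9: ········
········
········
···██···
···██>··
····██··
········
········
········
gen 10: ········
········
········
···██^··
···██···
····██··
········
········
········
gen 11: ········
········
········
···███>·
···██···
····██··
········
········
········
gen 12: ········
········
········
···████·
···██·v·
····██··
········
········
········
gen 13: ········
········
········
···████·
···██<█·
····██··
········
········
········
gen 14: ········
········
········
···██^█·
···████·
····██··
········
········
········
gen 15: ········
········
········
···█<·█·
···████·
····██··
········
········
········
gen 16: ········
········
········
···█··█·
···█v██·
····██··
········
········
········
gen 17: ········
········
········
···█··█·
···█·>█·
····██··
········
········
········

east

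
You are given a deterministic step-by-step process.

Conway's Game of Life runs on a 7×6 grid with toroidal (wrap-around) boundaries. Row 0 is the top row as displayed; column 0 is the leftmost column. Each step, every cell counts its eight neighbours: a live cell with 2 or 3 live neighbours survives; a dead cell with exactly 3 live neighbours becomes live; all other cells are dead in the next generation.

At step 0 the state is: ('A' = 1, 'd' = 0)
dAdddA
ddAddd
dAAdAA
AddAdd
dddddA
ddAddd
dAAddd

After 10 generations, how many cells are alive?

9

0) dAdddA
ddAddd
dAAdAA
AddAdd
dddddA
ddAddd
dAAddd
1) AAdddd
ddAAAA
AAAdAA
AAAAdd
dddddd
dAAddd
AAAddd
2) ddddAd
dddddd
dddddd
dddAAd
AddAdd
AdAddd
dddddd
3) dddddd
dddddd
dddddd
dddAAd
dAAAAA
dAdddd
dddddd
4) dddddd
dddddd
dddddd
dddddA
AAdddA
AAdAAd
dddddd
5) dddddd
dddddd
dddddd
dddddA
dAAddd
dAAdAd
dddddd
6) dddddd
dddddd
dddddd
dddddd
AAAAdd
dAAAdd
dddddd
7) dddddd
dddddd
dddddd
dAAddd
AddAdd
AddAdd
ddAddd
8) dddddd
dddddd
dddddd
dAAddd
AddAdd
dAAAdd
dddddd
9) dddddd
dddddd
dddddd
dAAddd
AddAdd
dAAAdd
ddAddd
10) dddddd
dddddd
dddddd
dAAddd
AddAdd
dAdAdd
dAAAdd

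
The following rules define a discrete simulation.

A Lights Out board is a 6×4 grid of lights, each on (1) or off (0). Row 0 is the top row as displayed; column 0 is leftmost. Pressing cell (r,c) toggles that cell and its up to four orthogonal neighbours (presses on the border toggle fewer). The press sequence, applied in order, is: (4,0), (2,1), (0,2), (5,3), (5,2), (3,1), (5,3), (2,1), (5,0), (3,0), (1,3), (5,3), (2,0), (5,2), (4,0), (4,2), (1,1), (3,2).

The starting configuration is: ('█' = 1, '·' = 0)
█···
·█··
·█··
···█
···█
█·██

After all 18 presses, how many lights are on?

k=0  █···
·█··
·█··
···█
···█
█·██
k=1  █···
·█··
·█··
█··█
██·█
··██
k=2  █···
····
█·█·
██·█
██·█
··██
k=3  ████
··█·
█·█·
██·█
██·█
··██
k=4  ████
··█·
█·█·
██·█
██··
····
k=5  ████
··█·
█·█·
██·█
███·
·███
k=6  ████
··█·
███·
··██
█·█·
·███
k=7  ████
··█·
███·
··██
█·██
·█··
k=8  ████
·██·
····
·███
█·██
·█··
k=9  ████
·██·
····
·███
··██
█···
k=10  ████
·██·
█···
█·██
█·██
█···
k=11  ███·
·█·█
█··█
█·██
█·██
█···
k=12  ███·
·█·█
█··█
█·██
█·█·
█·██
k=13  ███·
██·█
·█·█
··██
█·█·
█·██
k=14  ███·
██·█
·█·█
··██
█···
██··
k=15  ███·
██·█
·█·█
█·██
·█··
·█··
k=16  ███·
██·█
·█·█
█··█
··██
·██·
k=17  █·█·
··██
···█
█··█
··██
·██·
k=18  █·█·
··██
··██
███·
···█
·██·

12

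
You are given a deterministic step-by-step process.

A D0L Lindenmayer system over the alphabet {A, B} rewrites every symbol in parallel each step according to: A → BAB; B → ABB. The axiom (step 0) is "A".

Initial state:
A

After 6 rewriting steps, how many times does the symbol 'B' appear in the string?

k=0  A
k=1  BAB
k=2  ABBBABABB
k=3  BABABBABBABBBABABBBABABBABB
k=4  ABBBABABBBABABBABBBABABBABBBABABBABBABBBABABBBABABBABBABBBABABBBABABBABBBABABBABB
k=5  BABABBABBABBBABABBBABABBABBABBBABABBBABABBABBBABABBABBABBB…BABBABBBABABBBABABBABBBABABBABBABBBABABBBABABBABBBABABBABB  (len 243)
k=6  ABBBABABBBABABBABBBABABBABBBABABBABBABBBABABBBABABBABBABBB…BABBABBBABABBBABABBABBBABABBABBABBBABABBBABABBABBBABABBABB  (len 729)

486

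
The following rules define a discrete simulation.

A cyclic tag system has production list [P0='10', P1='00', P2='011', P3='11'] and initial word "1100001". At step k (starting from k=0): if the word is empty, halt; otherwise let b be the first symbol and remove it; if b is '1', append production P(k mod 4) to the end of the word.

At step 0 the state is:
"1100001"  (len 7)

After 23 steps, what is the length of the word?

k=0  "1100001"  (len 7)
k=1  "10000110"  (len 8)
k=2  "000011000"  (len 9)
k=3  "00011000"  (len 8)
k=4  "0011000"  (len 7)
k=5  "011000"  (len 6)
k=6  "11000"  (len 5)
k=7  "1000011"  (len 7)
k=8  "00001111"  (len 8)
k=9  "0001111"  (len 7)
k=10  "001111"  (len 6)
k=11  "01111"  (len 5)
k=12  "1111"  (len 4)
k=13  "11110"  (len 5)
k=14  "111000"  (len 6)
k=15  "11000011"  (len 8)
k=16  "100001111"  (len 9)
k=17  "0000111110"  (len 10)
k=18  "000111110"  (len 9)
k=19  "00111110"  (len 8)
k=20  "0111110"  (len 7)
k=21  "111110"  (len 6)
k=22  "1111000"  (len 7)
k=23  "111000011"  (len 9)

9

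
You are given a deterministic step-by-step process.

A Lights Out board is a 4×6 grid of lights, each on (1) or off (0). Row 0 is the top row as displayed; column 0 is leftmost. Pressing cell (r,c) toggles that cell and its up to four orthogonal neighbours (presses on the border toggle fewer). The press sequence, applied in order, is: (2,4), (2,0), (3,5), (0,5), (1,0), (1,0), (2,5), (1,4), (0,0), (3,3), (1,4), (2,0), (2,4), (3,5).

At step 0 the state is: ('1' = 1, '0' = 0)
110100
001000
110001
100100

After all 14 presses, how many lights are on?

t=0: 110100
001000
110001
100100
t=1: 110100
001010
110110
100110
t=2: 110100
101010
000110
000110
t=3: 110100
101010
000111
000101
t=4: 110111
101011
000111
000101
t=5: 010111
011011
100111
000101
t=6: 110111
101011
000111
000101
t=7: 110111
101010
000100
000100
t=8: 110101
101101
000110
000100
t=9: 000101
001101
000110
000100
t=10: 000101
001101
000010
001010
t=11: 000111
001010
000000
001010
t=12: 000111
101010
110000
101010
t=13: 000111
101000
110111
101000
t=14: 000111
101000
110110
101011

13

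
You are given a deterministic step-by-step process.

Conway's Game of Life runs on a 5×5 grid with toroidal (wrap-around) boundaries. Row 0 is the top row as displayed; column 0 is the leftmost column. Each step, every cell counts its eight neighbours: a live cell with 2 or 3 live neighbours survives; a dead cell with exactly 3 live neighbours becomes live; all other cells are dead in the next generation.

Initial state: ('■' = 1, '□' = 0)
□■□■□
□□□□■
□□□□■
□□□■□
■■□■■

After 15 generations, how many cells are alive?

0) □■□■□
□□□□■
□□□□■
□□□■□
■■□■■
1) □■□■□
■□□■■
□□□■■
□□■■□
■■□■□
2) □■□■□
■□□□□
■□□□□
■■□□□
■■□■□
3) □■□□□
■■□□■
■□□□■
□□■□□
□□□□□
4) □■□□□
□■□□■
□□□■■
□□□□□
□□□□□
5) ■□□□□
□□■■■
■□□■■
□□□□□
□□□□□
6) □□□■■
□■■□□
■□■□□
□□□□■
□□□□□
7) □□■■□
■■■□■
■□■■□
□□□□□
□□□■■
8) □□□□□
■□□□□
■□■■□
□□■□□
□□■■■
9) □□□■■
□■□□■
□□■■■
□□□□□
□□■■□
10) ■□□□■
□□□□□
■□■■■
□□□□■
□□■■■
11) ■□□□■
□■□□□
■□□■■
□■□□□
□□□□□
12) ■□□□□
□■□■□
■■■□■
■□□□■
■□□□□
13) ■■□□■
□□□■□
□□■□□
□□□■□
■■□□□
14) □■■□■
■■■■■
□□■■□
□■■□□
□■■□□
15) □□□□■
□□□□□
□□□□□
□□□□□
□□□□□

1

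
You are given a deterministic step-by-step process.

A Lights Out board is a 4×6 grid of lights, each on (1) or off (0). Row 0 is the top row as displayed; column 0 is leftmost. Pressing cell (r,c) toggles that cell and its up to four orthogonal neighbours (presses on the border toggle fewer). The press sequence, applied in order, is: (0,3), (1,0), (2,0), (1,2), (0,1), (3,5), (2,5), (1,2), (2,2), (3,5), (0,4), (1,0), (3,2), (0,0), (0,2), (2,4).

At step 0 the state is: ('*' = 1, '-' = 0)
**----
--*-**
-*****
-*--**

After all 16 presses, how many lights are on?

16

step 0: **----
--*-**
-*****
-*--**
step 1: *****-
--****
-*****
-*--**
step 2: -****-
******
******
-*--**
step 3: -****-
-*****
--****
**--**
step 4: -*-**-
----**
---***
**--**
step 5: *-***-
-*--**
---***
**--**
step 6: *-***-
-*--**
---**-
**----
step 7: *-***-
-*--*-
---*-*
**---*
step 8: *--**-
--***-
--**-*
**---*
step 9: *--**-
---**-
-*---*
***--*
step 10: *--**-
---**-
-*----
***-*-
step 11: *----*
---*--
-*----
***-*-
step 12: -----*
**-*--
**----
***-*-
step 13: -----*
**-*--
***---
*--**-
step 14: **---*
-*-*--
***---
*--**-
step 15: *-**-*
-***--
***---
*--**-
step 16: *-**-*
-****-
******
*--*--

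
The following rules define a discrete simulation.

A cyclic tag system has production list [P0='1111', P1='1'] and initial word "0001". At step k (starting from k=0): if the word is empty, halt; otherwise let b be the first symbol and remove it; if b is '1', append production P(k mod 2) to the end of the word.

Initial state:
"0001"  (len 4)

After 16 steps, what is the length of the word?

gen 0: "0001"  (len 4)
gen 1: "001"  (len 3)
gen 2: "01"  (len 2)
gen 3: "1"  (len 1)
gen 4: "1"  (len 1)
gen 5: "1111"  (len 4)
gen 6: "1111"  (len 4)
gen 7: "1111111"  (len 7)
gen 8: "1111111"  (len 7)
gen 9: "1111111111"  (len 10)
gen 10: "1111111111"  (len 10)
gen 11: "1111111111111"  (len 13)
gen 12: "1111111111111"  (len 13)
gen 13: "1111111111111111"  (len 16)
gen 14: "1111111111111111"  (len 16)
gen 15: "1111111111111111111"  (len 19)
gen 16: "1111111111111111111"  (len 19)

19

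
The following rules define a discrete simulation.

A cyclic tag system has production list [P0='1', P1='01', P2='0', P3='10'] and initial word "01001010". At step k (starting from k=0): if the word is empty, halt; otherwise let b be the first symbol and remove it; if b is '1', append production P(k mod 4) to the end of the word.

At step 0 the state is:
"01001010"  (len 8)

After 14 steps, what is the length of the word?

3

k=0  "01001010"  (len 8)
k=1  "1001010"  (len 7)
k=2  "00101001"  (len 8)
k=3  "0101001"  (len 7)
k=4  "101001"  (len 6)
k=5  "010011"  (len 6)
k=6  "10011"  (len 5)
k=7  "00110"  (len 5)
k=8  "0110"  (len 4)
k=9  "110"  (len 3)
k=10  "1001"  (len 4)
k=11  "0010"  (len 4)
k=12  "010"  (len 3)
k=13  "10"  (len 2)
k=14  "001"  (len 3)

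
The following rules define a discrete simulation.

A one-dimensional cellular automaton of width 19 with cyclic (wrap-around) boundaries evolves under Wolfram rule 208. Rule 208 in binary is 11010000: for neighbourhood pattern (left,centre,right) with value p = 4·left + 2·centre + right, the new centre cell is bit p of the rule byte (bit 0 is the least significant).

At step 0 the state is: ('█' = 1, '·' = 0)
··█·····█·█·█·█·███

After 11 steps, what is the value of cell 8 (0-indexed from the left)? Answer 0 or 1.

0) ··█·····█·█·█·█·███
1) █··█·············██
2) ██··█·············█
3) ███··█·············
4) ·███··█············
5) ··███··█···········
6) ···███··█··········
7) ····███··█·········
8) ·····███··█········
9) ······███··█·······
10) ·······███··█······
11) ········███··█·····

1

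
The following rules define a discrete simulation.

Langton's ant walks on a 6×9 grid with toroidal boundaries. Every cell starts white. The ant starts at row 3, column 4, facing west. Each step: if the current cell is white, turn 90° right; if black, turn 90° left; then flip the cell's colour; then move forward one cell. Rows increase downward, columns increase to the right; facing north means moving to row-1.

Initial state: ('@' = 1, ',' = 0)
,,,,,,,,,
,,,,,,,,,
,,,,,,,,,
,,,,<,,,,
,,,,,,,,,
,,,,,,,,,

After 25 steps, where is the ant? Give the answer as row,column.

4,6

t=0: ,,,,,,,,,
,,,,,,,,,
,,,,,,,,,
,,,,<,,,,
,,,,,,,,,
,,,,,,,,,
t=1: ,,,,,,,,,
,,,,,,,,,
,,,,^,,,,
,,,,@,,,,
,,,,,,,,,
,,,,,,,,,
t=2: ,,,,,,,,,
,,,,,,,,,
,,,,@>,,,
,,,,@,,,,
,,,,,,,,,
,,,,,,,,,
t=3: ,,,,,,,,,
,,,,,,,,,
,,,,@@,,,
,,,,@v,,,
,,,,,,,,,
,,,,,,,,,
t=4: ,,,,,,,,,
,,,,,,,,,
,,,,@@,,,
,,,,<@,,,
,,,,,,,,,
,,,,,,,,,
t=5: ,,,,,,,,,
,,,,,,,,,
,,,,@@,,,
,,,,,@,,,
,,,,v,,,,
,,,,,,,,,
t=6: ,,,,,,,,,
,,,,,,,,,
,,,,@@,,,
,,,,,@,,,
,,,<@,,,,
,,,,,,,,,
t=7: ,,,,,,,,,
,,,,,,,,,
,,,,@@,,,
,,,^,@,,,
,,,@@,,,,
,,,,,,,,,
t=8: ,,,,,,,,,
,,,,,,,,,
,,,,@@,,,
,,,@>@,,,
,,,@@,,,,
,,,,,,,,,
t=9: ,,,,,,,,,
,,,,,,,,,
,,,,@@,,,
,,,@@@,,,
,,,@v,,,,
,,,,,,,,,
t=10: ,,,,,,,,,
,,,,,,,,,
,,,,@@,,,
,,,@@@,,,
,,,@,>,,,
,,,,,,,,,
t=11: ,,,,,,,,,
,,,,,,,,,
,,,,@@,,,
,,,@@@,,,
,,,@,@,,,
,,,,,v,,,
t=12: ,,,,,,,,,
,,,,,,,,,
,,,,@@,,,
,,,@@@,,,
,,,@,@,,,
,,,,<@,,,
t=13: ,,,,,,,,,
,,,,,,,,,
,,,,@@,,,
,,,@@@,,,
,,,@^@,,,
,,,,@@,,,
t=14: ,,,,,,,,,
,,,,,,,,,
,,,,@@,,,
,,,@@@,,,
,,,@@>,,,
,,,,@@,,,
t=15: ,,,,,,,,,
,,,,,,,,,
,,,,@@,,,
,,,@@^,,,
,,,@@,,,,
,,,,@@,,,
t=16: ,,,,,,,,,
,,,,,,,,,
,,,,@@,,,
,,,@<,,,,
,,,@@,,,,
,,,,@@,,,
t=17: ,,,,,,,,,
,,,,,,,,,
,,,,@@,,,
,,,@,,,,,
,,,@v,,,,
,,,,@@,,,
t=18: ,,,,,,,,,
,,,,,,,,,
,,,,@@,,,
,,,@,,,,,
,,,@,>,,,
,,,,@@,,,
t=19: ,,,,,,,,,
,,,,,,,,,
,,,,@@,,,
,,,@,,,,,
,,,@,@,,,
,,,,@v,,,
t=20: ,,,,,,,,,
,,,,,,,,,
,,,,@@,,,
,,,@,,,,,
,,,@,@,,,
,,,,@,>,,
t=21: ,,,,,,v,,
,,,,,,,,,
,,,,@@,,,
,,,@,,,,,
,,,@,@,,,
,,,,@,@,,
t=22: ,,,,,<@,,
,,,,,,,,,
,,,,@@,,,
,,,@,,,,,
,,,@,@,,,
,,,,@,@,,
t=23: ,,,,,@@,,
,,,,,,,,,
,,,,@@,,,
,,,@,,,,,
,,,@,@,,,
,,,,@^@,,
t=24: ,,,,,@@,,
,,,,,,,,,
,,,,@@,,,
,,,@,,,,,
,,,@,@,,,
,,,,@@>,,
t=25: ,,,,,@@,,
,,,,,,,,,
,,,,@@,,,
,,,@,,,,,
,,,@,@^,,
,,,,@@,,,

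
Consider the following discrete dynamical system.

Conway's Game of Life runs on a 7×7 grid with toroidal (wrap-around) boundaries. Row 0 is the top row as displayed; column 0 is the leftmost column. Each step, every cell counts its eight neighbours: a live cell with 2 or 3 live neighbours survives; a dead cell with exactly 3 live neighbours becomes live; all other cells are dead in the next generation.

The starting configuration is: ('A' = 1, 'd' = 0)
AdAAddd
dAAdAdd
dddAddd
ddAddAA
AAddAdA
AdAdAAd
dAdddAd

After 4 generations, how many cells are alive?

17

t=0: AdAAddd
dAAdAdd
dddAddd
ddAddAA
AAddAdA
AdAdAAd
dAdddAd
t=1: AddAAdd
dAddAdd
dAdAAAd
dAAAAAA
ddAdAdd
ddAAAdd
AddddAd
t=2: AAdAAAA
AAddddd
dAddddA
AAddddA
ddddddd
dAAdAAd
dAAddAA
t=3: dddAAdd
ddddAdd
ddAdddA
dAddddA
ddAddAA
AAAAAAA
ddddddd
t=4: dddAAdd
ddddAAd
AddddAd
dAAdddA
ddddddd
AAAAAdd
AAddddA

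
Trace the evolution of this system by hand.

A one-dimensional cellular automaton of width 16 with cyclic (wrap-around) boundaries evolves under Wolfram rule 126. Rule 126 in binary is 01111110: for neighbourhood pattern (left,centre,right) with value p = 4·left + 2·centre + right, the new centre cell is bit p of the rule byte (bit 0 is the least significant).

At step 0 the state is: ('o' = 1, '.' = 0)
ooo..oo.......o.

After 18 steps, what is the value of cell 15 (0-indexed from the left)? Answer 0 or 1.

0

t=0: ooo..oo.......o.
t=1: o.oooooo.....ooo
t=2: ooo....oo...oo..
t=3: o.oo..oooo.ooooo
t=4: ooooooo..ooo....
t=5: o.....oooo.oo..o
t=6: oo...oo..ooooooo
t=7: .oo.oooooo......
t=8: ooooo....oo.....
t=9: o...oo..oooo...o
t=10: oo.oooooo..oo.oo
t=11: .ooo....ooooooo.
t=12: oo.oo..oo.....oo
t=13: .ooooooooo...oo.
t=14: oo.......oo.oooo
t=15: .oo.....ooooo...
t=16: oooo...oo...oo..
t=17: o..oo.oooo.ooooo
t=18: ooooooo..ooo....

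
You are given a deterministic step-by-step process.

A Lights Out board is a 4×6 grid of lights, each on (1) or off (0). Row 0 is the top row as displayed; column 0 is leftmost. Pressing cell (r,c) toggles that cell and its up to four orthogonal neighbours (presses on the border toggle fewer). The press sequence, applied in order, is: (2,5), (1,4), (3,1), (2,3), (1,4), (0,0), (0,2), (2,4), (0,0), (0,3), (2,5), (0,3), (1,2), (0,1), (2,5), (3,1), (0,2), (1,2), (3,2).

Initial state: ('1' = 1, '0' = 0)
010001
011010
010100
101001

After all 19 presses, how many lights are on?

step 0: 010001
011010
010100
101001
step 1: 010001
011011
010111
101000
step 2: 010011
011100
010101
101000
step 3: 010011
011100
000101
010000
step 4: 010011
011000
001011
010100
step 5: 010001
011111
001001
010100
step 6: 100001
111111
001001
010100
step 7: 111101
110111
001001
010100
step 8: 111101
110101
001110
010110
step 9: 001101
010101
001110
010110
step 10: 000011
010001
001110
010110
step 11: 000011
010000
001101
010111
step 12: 001101
010100
001101
010111
step 13: 000101
001000
000101
010111
step 14: 111101
011000
000101
010111
step 15: 111101
011001
000110
010110
step 16: 111101
011001
010110
101110
step 17: 100001
010001
010110
101110
step 18: 101001
001101
011110
101110
step 19: 101001
001101
010110
110010

12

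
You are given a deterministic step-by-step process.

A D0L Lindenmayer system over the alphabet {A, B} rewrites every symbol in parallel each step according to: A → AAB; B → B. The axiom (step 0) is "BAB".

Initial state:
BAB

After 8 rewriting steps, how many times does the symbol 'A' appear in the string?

256

[0] BAB
[1] BAABB
[2] BAABAABBB
[3] BAABAABBAABAABBBB
[4] BAABAABBAABAABBBAABAABBAABAABBBBB
[5] BAABAABBAABAABBBAABAABBAABAABBBBAABAABBAABAABBBAABAABBAABAABBBBBB
[6] BAABAABBAABAABBBAABAABBAABAABBBBAABAABBAABAABBBAABAABBAABA…AABAABBBAABAABBAABAABBBBAABAABBAABAABBBAABAABBAABAABBBBBBB  (len 129)
[7] BAABAABBAABAABBBAABAABBAABAABBBBAABAABBAABAABBBAABAABBAABA…ABAABBBAABAABBAABAABBBBAABAABBAABAABBBAABAABBAABAABBBBBBBB  (len 257)
[8] BAABAABBAABAABBBAABAABBAABAABBBBAABAABBAABAABBBAABAABBAABA…BAABBBAABAABBAABAABBBBAABAABBAABAABBBAABAABBAABAABBBBBBBBB  (len 513)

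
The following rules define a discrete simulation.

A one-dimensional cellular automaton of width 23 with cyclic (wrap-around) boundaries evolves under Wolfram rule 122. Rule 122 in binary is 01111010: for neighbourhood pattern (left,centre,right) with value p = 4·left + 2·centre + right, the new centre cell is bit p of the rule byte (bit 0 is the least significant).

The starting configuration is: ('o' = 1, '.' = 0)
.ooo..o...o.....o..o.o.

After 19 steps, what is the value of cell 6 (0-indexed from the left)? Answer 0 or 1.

step 0: .ooo..o...o.....o..o.o.
step 1: oo.ooo.o.o.o...o.oo.o.o
step 2: .ooo.oo.o.o.o.o.oooo.oo
step 3: oo.ooooo.o.o.o.oo..oooo
step 4: .ooo...oo.o.o.oooooo...
step 5: oo.oo.oooo.o.oo....oo..
step 6: ooooooo..oo.oooo..ooooo
step 7: ......ooooooo..oooo....
step 8: .....oo.....oooo..oo...
step 9: ....oooo...oo..oooooo..
step 10: ...oo..oo.oooooo....oo.
step 11: ..ooooooooo....oo..oooo
step 12: ooo.......oo..oooooo..o
step 13: ..oo.....oooooo....oooo
step 14: ooooo...oo....oo..oo..o
step 15: ....oo.oooo..oooooooooo
step 16: o..ooooo..oooo........o
step 17: oooo...oooo..oo......oo
step 18: ...oo.oo..oooooo....oo.
step 19: ..ooooooooo....oo..oooo

1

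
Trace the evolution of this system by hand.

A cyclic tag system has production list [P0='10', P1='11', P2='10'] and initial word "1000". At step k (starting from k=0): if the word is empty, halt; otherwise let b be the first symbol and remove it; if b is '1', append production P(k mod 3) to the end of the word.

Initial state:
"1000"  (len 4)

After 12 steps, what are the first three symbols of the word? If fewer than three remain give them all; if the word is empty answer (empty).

101

gen 0: "1000"  (len 4)
gen 1: "00010"  (len 5)
gen 2: "0010"  (len 4)
gen 3: "010"  (len 3)
gen 4: "10"  (len 2)
gen 5: "011"  (len 3)
gen 6: "11"  (len 2)
gen 7: "110"  (len 3)
gen 8: "1011"  (len 4)
gen 9: "01110"  (len 5)
gen 10: "1110"  (len 4)
gen 11: "11011"  (len 5)
gen 12: "101110"  (len 6)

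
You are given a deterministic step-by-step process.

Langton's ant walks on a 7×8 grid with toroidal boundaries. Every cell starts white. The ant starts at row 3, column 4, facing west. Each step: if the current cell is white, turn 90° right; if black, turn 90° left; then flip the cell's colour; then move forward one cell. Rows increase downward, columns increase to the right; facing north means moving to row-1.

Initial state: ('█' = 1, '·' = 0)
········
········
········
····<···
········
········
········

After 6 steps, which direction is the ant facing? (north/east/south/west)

west

k=0  ········
········
········
····<···
········
········
········
k=1  ········
········
····^···
····█···
········
········
········
k=2  ········
········
····█>··
····█···
········
········
········
k=3  ········
········
····██··
····█v··
········
········
········
k=4  ········
········
····██··
····<█··
········
········
········
k=5  ········
········
····██··
·····█··
····v···
········
········
k=6  ········
········
····██··
·····█··
···<█···
········
········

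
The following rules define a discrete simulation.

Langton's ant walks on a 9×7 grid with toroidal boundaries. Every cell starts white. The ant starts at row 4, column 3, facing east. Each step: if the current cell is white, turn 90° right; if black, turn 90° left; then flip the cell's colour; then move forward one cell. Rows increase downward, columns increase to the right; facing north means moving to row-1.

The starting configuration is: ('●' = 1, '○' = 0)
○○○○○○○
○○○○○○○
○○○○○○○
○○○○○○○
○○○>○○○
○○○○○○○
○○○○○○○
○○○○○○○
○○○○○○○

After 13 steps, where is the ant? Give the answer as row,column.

step 0: ○○○○○○○
○○○○○○○
○○○○○○○
○○○○○○○
○○○>○○○
○○○○○○○
○○○○○○○
○○○○○○○
○○○○○○○
step 1: ○○○○○○○
○○○○○○○
○○○○○○○
○○○○○○○
○○○●○○○
○○○v○○○
○○○○○○○
○○○○○○○
○○○○○○○
step 2: ○○○○○○○
○○○○○○○
○○○○○○○
○○○○○○○
○○○●○○○
○○<●○○○
○○○○○○○
○○○○○○○
○○○○○○○
step 3: ○○○○○○○
○○○○○○○
○○○○○○○
○○○○○○○
○○^●○○○
○○●●○○○
○○○○○○○
○○○○○○○
○○○○○○○
step 4: ○○○○○○○
○○○○○○○
○○○○○○○
○○○○○○○
○○●>○○○
○○●●○○○
○○○○○○○
○○○○○○○
○○○○○○○
step 5: ○○○○○○○
○○○○○○○
○○○○○○○
○○○^○○○
○○●○○○○
○○●●○○○
○○○○○○○
○○○○○○○
○○○○○○○
step 6: ○○○○○○○
○○○○○○○
○○○○○○○
○○○●>○○
○○●○○○○
○○●●○○○
○○○○○○○
○○○○○○○
○○○○○○○
step 7: ○○○○○○○
○○○○○○○
○○○○○○○
○○○●●○○
○○●○v○○
○○●●○○○
○○○○○○○
○○○○○○○
○○○○○○○
step 8: ○○○○○○○
○○○○○○○
○○○○○○○
○○○●●○○
○○●<●○○
○○●●○○○
○○○○○○○
○○○○○○○
○○○○○○○
step 9: ○○○○○○○
○○○○○○○
○○○○○○○
○○○^●○○
○○●●●○○
○○●●○○○
○○○○○○○
○○○○○○○
○○○○○○○
step 10: ○○○○○○○
○○○○○○○
○○○○○○○
○○<○●○○
○○●●●○○
○○●●○○○
○○○○○○○
○○○○○○○
○○○○○○○
step 11: ○○○○○○○
○○○○○○○
○○^○○○○
○○●○●○○
○○●●●○○
○○●●○○○
○○○○○○○
○○○○○○○
○○○○○○○
step 12: ○○○○○○○
○○○○○○○
○○●>○○○
○○●○●○○
○○●●●○○
○○●●○○○
○○○○○○○
○○○○○○○
○○○○○○○
step 13: ○○○○○○○
○○○○○○○
○○●●○○○
○○●v●○○
○○●●●○○
○○●●○○○
○○○○○○○
○○○○○○○
○○○○○○○

3,3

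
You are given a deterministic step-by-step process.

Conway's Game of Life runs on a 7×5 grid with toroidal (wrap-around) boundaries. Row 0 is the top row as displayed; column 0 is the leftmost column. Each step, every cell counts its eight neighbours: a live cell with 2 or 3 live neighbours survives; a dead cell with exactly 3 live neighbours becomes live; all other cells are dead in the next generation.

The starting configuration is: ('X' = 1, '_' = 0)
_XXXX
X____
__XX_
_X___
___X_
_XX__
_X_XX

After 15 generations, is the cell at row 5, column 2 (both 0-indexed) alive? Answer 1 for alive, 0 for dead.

0) _XXXX
X____
__XX_
_X___
___X_
_XX__
_X_XX
1) _X___
X____
_XX__
___X_
_X___
XX__X
____X
2) X____
X_X__
_XX__
_X___
_XX_X
_X__X
_X__X
3) X___X
X_X__
X_X__
___X_
_XXX_
_X__X
_X__X
4) ___XX
X__X_
__XXX
___XX
XX_XX
_X__X
_X_XX
5) _____
X____
X_X__
_X___
_X___
_X___
_____
6) _____
_X___
X____
XXX__
XXX__
_____
_____
7) _____
_____
X_X__
__X_X
X_X__
_X___
_____
8) _____
_____
_X_X_
X_X_X
X_XX_
_X___
_____
9) _____
_____
XXXXX
X____
X_XX_
_XX__
_____
10) _____
XXXXX
XXXXX
_____
X_XXX
_XXX_
_____
11) XXXXX
_____
_____
_____
X___X
XX___
__X__
12) XXXXX
XXXXX
_____
_____
XX__X
XX__X
_____
13) _____
_____
XXXXX
X____
_X__X
_X__X
_____
14) _____
XXXXX
XXXXX
_____
_X__X
_____
_____
15) XXXXX
_____
_____
_____
_____
_____
_____

0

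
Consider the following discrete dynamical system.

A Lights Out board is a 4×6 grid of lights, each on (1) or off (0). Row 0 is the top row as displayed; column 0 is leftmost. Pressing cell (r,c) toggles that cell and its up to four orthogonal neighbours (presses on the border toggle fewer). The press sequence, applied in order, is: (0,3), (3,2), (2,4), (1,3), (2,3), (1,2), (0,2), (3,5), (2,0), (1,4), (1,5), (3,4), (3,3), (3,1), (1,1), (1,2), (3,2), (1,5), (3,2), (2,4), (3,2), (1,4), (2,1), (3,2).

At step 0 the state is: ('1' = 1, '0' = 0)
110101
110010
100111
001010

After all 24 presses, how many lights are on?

12

t=0: 110101
110010
100111
001010
t=1: 111011
110110
100111
001010
t=2: 111011
110110
101111
010110
t=3: 111011
110100
101000
010100
t=4: 111111
111010
101100
010100
t=5: 111111
111110
100010
010000
t=6: 110111
100010
101010
010000
t=7: 101011
101010
101010
010000
t=8: 101011
101010
101011
010011
t=9: 101011
001010
011011
110011
t=10: 101001
001101
011001
110011
t=11: 101000
001110
011000
110011
t=12: 101000
001110
011010
110100
t=13: 101000
001110
011110
111010
t=14: 101000
001110
001110
000010
t=15: 111000
110110
011110
000010
t=16: 110000
101010
010110
000010
t=17: 110000
101010
011110
011110
t=18: 110001
101001
011111
011110
t=19: 110001
101001
010111
000010
t=20: 110001
101011
010000
000000
t=21: 110001
101011
011000
011100
t=22: 110011
101100
011010
011100
t=23: 110011
111100
100010
001100
t=24: 110011
111100
101010
010000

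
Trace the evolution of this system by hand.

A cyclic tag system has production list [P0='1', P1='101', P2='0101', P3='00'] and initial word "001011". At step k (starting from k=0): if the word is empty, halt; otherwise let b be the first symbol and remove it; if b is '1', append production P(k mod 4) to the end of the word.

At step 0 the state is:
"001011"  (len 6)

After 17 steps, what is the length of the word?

12

0) "001011"  (len 6)
1) "01011"  (len 5)
2) "1011"  (len 4)
3) "0110101"  (len 7)
4) "110101"  (len 6)
5) "101011"  (len 6)
6) "01011101"  (len 8)
7) "1011101"  (len 7)
8) "01110100"  (len 8)
9) "1110100"  (len 7)
10) "110100101"  (len 9)
11) "101001010101"  (len 12)
12) "0100101010100"  (len 13)
13) "100101010100"  (len 12)
14) "00101010100101"  (len 14)
15) "0101010100101"  (len 13)
16) "101010100101"  (len 12)
17) "010101001011"  (len 12)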